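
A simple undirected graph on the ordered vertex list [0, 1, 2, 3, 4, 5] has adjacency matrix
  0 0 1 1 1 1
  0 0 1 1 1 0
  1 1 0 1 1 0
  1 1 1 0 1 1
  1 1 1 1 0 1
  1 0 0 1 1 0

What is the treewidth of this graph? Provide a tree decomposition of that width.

Each bag holds 4 vertices, so the decomposition has width 3, which upper-bounds the treewidth. On the other hand G contains the 4-clique {0, 2, 3, 4}. A clique must lie in a single bag of any decomposition, so no decomposition can have width below 3. Therefore the treewidth is 3.

Treewidth 3.
One optimal decomposition is:
Bags: B1 = {0, 3, 4, 5}  B2 = {0, 2, 3, 4}  B3 = {1, 2, 3, 4}
Tree: B1–B2, B2–B3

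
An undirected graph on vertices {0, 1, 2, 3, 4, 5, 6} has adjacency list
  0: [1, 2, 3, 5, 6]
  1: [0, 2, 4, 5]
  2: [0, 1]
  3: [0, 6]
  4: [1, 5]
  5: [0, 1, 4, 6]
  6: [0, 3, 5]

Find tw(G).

A width-2 tree decomposition is:
Bags: B1 = {0, 1, 5}  B2 = {0, 5, 6}  B3 = {0, 3, 6}  B4 = {1, 4, 5}  B5 = {0, 1, 2}
Tree: B1–B2, B2–B3, B1–B4, B1–B5
The largest bag has 3 vertices, giving width 2; this decomposition certifies tw(G) ≤ 2. For the lower bound, the 3 vertices {0, 1, 2} are pairwise adjacent, and any tree decomposition puts a clique entirely inside one bag — forcing width ≥ 2. Combining the bounds, tw(G) = 2.

2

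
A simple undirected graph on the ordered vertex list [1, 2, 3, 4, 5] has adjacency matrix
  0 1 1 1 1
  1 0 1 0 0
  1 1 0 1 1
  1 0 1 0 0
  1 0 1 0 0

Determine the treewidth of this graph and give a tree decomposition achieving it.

Every bag has size at most 3, so the width is 3 − 1 = 2 and tw(G) ≤ 2. For the lower bound, the 3 vertices {1, 2, 3} are pairwise adjacent, and any tree decomposition puts a clique entirely inside one bag — forcing width ≥ 2. Therefore the treewidth is 2.

Treewidth 2.
One optimal decomposition is:
Bags: B1 = {1, 2, 3}  B2 = {1, 3, 4}  B3 = {1, 3, 5}
Tree: B1–B2, B2–B3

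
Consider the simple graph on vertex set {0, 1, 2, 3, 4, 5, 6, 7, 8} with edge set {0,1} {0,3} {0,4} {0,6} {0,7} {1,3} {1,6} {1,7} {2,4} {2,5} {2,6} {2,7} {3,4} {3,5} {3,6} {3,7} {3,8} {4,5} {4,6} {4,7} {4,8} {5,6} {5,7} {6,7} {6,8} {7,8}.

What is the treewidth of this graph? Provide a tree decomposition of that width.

Treewidth 4.
One such decomposition:
Bags: B1 = {2, 4, 5, 6, 7}  B2 = {3, 4, 5, 6, 7}  B3 = {3, 4, 6, 7, 8}  B4 = {0, 3, 4, 6, 7}  B5 = {0, 1, 3, 6, 7}
Tree: B1–B2, B2–B3, B2–B4, B4–B5

The largest bag has 5 vertices, giving width 4; this decomposition certifies tw(G) ≤ 4. Conversely, {2, 4, 5, 6, 7} is a clique of size 5, and the vertices of any clique must share a bag in every tree decomposition; so some bag has ≥ 5 vertices and tw(G) ≥ 4. The upper and lower bounds meet at 4, so that is the treewidth.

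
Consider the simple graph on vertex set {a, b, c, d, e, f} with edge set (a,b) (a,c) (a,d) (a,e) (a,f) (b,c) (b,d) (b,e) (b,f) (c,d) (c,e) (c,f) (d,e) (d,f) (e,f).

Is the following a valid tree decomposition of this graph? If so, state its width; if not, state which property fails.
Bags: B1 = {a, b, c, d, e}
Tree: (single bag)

A tree decomposition must satisfy three properties: every vertex lies in some bag; for every edge, both endpoints lie together in some bag; and for every vertex, the bags containing it form a connected subtree. Here vertex f appears in no bag, so the decomposition is invalid.

No — vertex f appears in no bag.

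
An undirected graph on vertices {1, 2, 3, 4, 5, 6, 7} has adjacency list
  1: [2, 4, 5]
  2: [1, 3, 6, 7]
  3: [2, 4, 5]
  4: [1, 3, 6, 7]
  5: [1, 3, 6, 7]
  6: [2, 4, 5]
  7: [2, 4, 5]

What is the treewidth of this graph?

A width-3 tree decomposition is:
Bags: B1 = {1, 2, 4, 5}  B2 = {2, 4, 5, 6}  B3 = {2, 3, 4, 5}  B4 = {2, 4, 5, 7}
Tree: B1–B2, B2–B3, B3–B4
Every bag has size at most 4, so the width is 4 − 1 = 3 and tw(G) ≤ 3. For the lower bound: the 4 vertex sets {1,2}, {4,6}, {5}, {3} are disjoint, each induces a connected subgraph, and every pair is joined by at least one edge of G. Contracting each set to a single vertex therefore yields K_{4} as a minor, and since treewidth is minor-monotone, tw(G) ≥ tw(K_{4}) = 3. Therefore the treewidth is 3.

3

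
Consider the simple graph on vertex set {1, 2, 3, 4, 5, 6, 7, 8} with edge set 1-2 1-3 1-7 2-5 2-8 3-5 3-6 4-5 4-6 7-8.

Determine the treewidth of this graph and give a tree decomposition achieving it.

Treewidth 2.
One such decomposition:
Bags: B1 = {4, 5, 6}  B2 = {3, 5, 6}  B3 = {2, 3, 5}  B4 = {1, 2, 3}  B5 = {1, 2, 8}  B6 = {1, 7, 8}
Tree: B1–B2, B2–B3, B3–B4, B4–B5, B5–B6

Each bag holds 3 vertices, so the decomposition has width 2, which upper-bounds the treewidth. Since 4–6–3–5–4 is a cycle in G, G is not acyclic. Forests are exactly the graphs of treewidth ≤ 1, so tw(G) ≥ 2. Combining the bounds, tw(G) = 2.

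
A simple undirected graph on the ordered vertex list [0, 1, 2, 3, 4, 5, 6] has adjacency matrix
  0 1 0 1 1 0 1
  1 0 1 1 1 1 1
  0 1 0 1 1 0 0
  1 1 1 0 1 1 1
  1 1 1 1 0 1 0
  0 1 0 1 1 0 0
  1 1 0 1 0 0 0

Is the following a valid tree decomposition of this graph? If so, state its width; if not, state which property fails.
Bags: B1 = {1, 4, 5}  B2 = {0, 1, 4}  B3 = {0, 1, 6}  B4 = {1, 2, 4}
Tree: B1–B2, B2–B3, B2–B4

A tree decomposition must satisfy three properties: every vertex lies in some bag; for every edge, both endpoints lie together in some bag; and for every vertex, the bags containing it form a connected subtree. Here vertex 3 appears in no bag, so the decomposition is invalid.

No — vertex 3 appears in no bag.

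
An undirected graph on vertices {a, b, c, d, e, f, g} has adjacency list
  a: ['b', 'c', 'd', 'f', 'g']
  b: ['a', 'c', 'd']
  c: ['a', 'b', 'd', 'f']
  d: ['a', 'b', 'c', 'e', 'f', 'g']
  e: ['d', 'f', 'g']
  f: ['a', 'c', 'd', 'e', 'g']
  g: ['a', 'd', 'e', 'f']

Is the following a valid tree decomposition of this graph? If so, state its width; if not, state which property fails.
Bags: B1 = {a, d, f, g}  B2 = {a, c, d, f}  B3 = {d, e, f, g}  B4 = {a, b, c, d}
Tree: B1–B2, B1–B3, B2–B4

Every vertex of G appears in some bag (union = {a, b, c, d, e, f, g}); every edge is covered by a bag; and for each vertex v the set of bags containing v is connected in the bag tree. The decomposition is therefore valid. The largest bag has 4 vertices, so the width is 3.

Yes; width 3.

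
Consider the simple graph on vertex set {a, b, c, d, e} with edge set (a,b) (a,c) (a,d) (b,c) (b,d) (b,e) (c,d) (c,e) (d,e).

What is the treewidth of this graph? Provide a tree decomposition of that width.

Every bag has size at most 4, so the width is 4 − 1 = 3 and tw(G) ≤ 3. For the lower bound, the 4 vertices {b, c, d, e} are pairwise adjacent, and any tree decomposition puts a clique entirely inside one bag — forcing width ≥ 3. The upper and lower bounds meet at 3, so that is the treewidth.

Treewidth 3.
One optimal decomposition is:
Bags: B1 = {a, b, c, d}  B2 = {b, c, d, e}
Tree: B1–B2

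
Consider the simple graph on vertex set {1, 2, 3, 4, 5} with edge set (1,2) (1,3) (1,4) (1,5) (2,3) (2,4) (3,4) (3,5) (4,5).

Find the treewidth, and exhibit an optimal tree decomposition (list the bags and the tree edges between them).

Treewidth 3.
One optimal decomposition is:
Bags: B1 = {1, 3, 4, 5}  B2 = {1, 2, 3, 4}
Tree: B1–B2

The largest bag has 4 vertices, giving width 3; this decomposition certifies tw(G) ≤ 3. Conversely, {1, 2, 3, 4} is a clique of size 4, and the vertices of any clique must share a bag in every tree decomposition; so some bag has ≥ 4 vertices and tw(G) ≥ 3. Combining the bounds, tw(G) = 3.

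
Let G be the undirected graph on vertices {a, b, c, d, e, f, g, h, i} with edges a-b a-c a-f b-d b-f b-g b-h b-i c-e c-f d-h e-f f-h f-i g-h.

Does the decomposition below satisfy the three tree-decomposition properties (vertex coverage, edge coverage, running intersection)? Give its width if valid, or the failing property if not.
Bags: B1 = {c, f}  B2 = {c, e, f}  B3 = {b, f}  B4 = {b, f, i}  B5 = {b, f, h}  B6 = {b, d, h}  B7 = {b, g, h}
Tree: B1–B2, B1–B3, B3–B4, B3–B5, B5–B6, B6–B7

A tree decomposition must satisfy three properties: every vertex lies in some bag; for every edge, both endpoints lie together in some bag; and for every vertex, the bags containing it form a connected subtree. Here vertex a appears in no bag, so the decomposition is invalid.

No — vertex a appears in no bag.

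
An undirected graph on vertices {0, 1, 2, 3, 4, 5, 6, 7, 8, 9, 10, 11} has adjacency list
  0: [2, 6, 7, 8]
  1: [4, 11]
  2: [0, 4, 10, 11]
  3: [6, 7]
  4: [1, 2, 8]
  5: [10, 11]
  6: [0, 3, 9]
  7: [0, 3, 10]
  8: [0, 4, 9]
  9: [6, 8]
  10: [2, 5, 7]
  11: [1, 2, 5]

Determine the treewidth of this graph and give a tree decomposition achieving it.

Treewidth 3.
Bags: B1 = {3, 6, 8, 9}  B2 = {0, 3, 6, 8}  B3 = {0, 3, 7, 8}  B4 = {0, 4, 7, 8}  B5 = {0, 2, 4, 7}  B6 = {2, 4, 7, 10}  B7 = {1, 2, 4, 10}  B8 = {1, 2, 10, 11}  B9 = {1, 5, 10, 11}
Tree: B1–B2, B2–B3, B3–B4, B4–B5, B5–B6, B6–B7, B7–B8, B8–B9

The largest bag has 4 vertices, giving width 3; this decomposition certifies tw(G) ≤ 3. For the lower bound: the 4 vertex sets {3,6,9}, {8}, {0}, {2,4,7,10} are disjoint, each induces a connected subgraph, and every pair is joined by at least one edge of G. Contracting each set to a single vertex therefore yields K_{4} as a minor, and since treewidth is minor-monotone, tw(G) ≥ tw(K_{4}) = 3. Combining the bounds, tw(G) = 3.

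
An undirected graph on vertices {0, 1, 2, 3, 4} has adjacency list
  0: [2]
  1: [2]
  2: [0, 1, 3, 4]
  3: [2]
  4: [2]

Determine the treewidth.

A width-1 tree decomposition is:
Bags: B1 = {1, 2}  B2 = {2, 4}  B3 = {0, 2}  B4 = {2, 3}
Tree: B1–B2, B2–B3, B2–B4
Every bag has size at most 2, so the width is 2 − 1 = 1 and tw(G) ≤ 1. Any graph with an edge has treewidth ≥ 1, and G has the edge 2–1. Combining the bounds, tw(G) = 1.

1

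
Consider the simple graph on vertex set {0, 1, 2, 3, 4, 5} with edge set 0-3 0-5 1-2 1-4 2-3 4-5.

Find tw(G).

2

A width-2 tree decomposition is:
Bags: B1 = {0, 3, 5}  B2 = {3, 4, 5}  B3 = {1, 3, 4}  B4 = {1, 2, 3}
Tree: B1–B2, B2–B3, B3–B4
The largest bag has 3 vertices, giving width 2; this decomposition certifies tw(G) ≤ 2. For the lower bound, G contains the cycle 3–0–5–4–1–2–3, so G is not a forest; only forests have treewidth ≤ 1, hence tw(G) ≥ 2. The upper and lower bounds meet at 2, so that is the treewidth.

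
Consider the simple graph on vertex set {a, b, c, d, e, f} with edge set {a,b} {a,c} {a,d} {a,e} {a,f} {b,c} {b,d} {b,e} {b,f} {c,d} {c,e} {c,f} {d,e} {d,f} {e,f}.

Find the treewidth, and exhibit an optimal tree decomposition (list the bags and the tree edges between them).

Treewidth 5.
One such decomposition:
Bags: B1 = {a, b, c, d, e, f}
Tree: (single bag)

A single bag containing all 6 vertices is trivially a valid decomposition of width 5. For the lower bound, the 6 vertices {a, b, c, d, e, f} are pairwise adjacent, and any tree decomposition puts a clique entirely inside one bag — forcing width ≥ 5. The upper and lower bounds meet at 5, so that is the treewidth.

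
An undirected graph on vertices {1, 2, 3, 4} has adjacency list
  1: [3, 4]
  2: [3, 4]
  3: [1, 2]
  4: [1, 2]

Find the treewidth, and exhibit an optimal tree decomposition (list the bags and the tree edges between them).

Treewidth 2.
Bags: B1 = {2, 3, 4}  B2 = {1, 3, 4}
Tree: B1–B2

The largest bag has 3 vertices, giving width 2; this decomposition certifies tw(G) ≤ 2. For the lower bound, G contains the cycle 3–2–4–1–3, so G is not a forest; only forests have treewidth ≤ 1, hence tw(G) ≥ 2. Therefore the treewidth is 2.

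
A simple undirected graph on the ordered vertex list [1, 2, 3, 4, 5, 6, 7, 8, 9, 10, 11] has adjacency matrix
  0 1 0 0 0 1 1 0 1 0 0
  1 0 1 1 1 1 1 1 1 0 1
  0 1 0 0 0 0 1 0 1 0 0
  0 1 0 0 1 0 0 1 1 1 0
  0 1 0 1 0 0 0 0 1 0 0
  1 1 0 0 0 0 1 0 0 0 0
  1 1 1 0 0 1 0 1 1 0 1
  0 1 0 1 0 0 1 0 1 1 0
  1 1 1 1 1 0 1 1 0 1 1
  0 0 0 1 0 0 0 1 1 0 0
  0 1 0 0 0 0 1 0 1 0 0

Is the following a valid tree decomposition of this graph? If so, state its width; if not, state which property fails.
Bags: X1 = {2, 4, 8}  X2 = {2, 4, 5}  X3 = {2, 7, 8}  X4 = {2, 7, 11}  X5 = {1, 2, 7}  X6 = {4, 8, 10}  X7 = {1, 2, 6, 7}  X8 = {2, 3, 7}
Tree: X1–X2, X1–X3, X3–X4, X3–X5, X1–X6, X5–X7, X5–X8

A tree decomposition must satisfy three properties: every vertex lies in some bag; for every edge, both endpoints lie together in some bag; and for every vertex, the bags containing it form a connected subtree. Here vertex 9 appears in no bag, so the decomposition is invalid.

No — vertex 9 appears in no bag.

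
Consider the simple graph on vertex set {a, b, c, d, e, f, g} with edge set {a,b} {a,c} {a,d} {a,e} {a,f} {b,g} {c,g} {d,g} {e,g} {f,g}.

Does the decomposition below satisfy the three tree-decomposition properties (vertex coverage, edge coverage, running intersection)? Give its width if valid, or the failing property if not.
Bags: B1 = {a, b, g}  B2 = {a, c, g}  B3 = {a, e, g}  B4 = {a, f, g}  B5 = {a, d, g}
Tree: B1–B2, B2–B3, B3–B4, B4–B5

Vertex coverage: the bags together contain {a, b, c, d, e, f, g}, the full vertex set. Edge coverage: each edge of G has both endpoints in at least one bag. Running intersection: for every vertex, the bags containing it form a connected subtree. All three properties hold, so this is a valid tree decomposition of width max|bag| − 1 = 2, and hence tw(G) ≤ 2.

Yes; width 2.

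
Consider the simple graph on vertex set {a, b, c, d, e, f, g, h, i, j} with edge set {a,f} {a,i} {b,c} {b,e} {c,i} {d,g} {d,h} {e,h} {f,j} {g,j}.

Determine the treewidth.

A width-2 tree decomposition is:
Bags: B1 = {a, f, j}  B2 = {a, i, j}  B3 = {c, i, j}  B4 = {b, c, j}  B5 = {b, e, j}  B6 = {e, h, j}  B7 = {d, h, j}  B8 = {d, g, j}
Tree: B1–B2, B2–B3, B3–B4, B4–B5, B5–B6, B6–B7, B7–B8
Every bag has size at most 3, so the width is 3 − 1 = 2 and tw(G) ≤ 2. The edges j–f–a–i–c–b–e–h–d–g–j form a cycle, so G is not a tree and its treewidth is at least 2. Hence tw(G) = 2 exactly.

2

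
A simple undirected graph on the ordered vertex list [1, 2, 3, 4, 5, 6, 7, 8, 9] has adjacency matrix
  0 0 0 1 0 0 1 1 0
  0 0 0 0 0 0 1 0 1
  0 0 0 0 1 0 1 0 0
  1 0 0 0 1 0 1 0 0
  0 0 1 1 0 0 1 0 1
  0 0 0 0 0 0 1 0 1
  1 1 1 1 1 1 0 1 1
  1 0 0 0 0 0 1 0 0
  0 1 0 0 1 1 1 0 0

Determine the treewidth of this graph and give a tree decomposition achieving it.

Treewidth 2.
One optimal decomposition is:
Bags: B1 = {3, 5, 7}  B2 = {4, 5, 7}  B3 = {5, 7, 9}  B4 = {6, 7, 9}  B5 = {1, 4, 7}  B6 = {2, 7, 9}  B7 = {1, 7, 8}
Tree: B1–B2, B1–B3, B3–B4, B2–B5, B4–B6, B5–B7

The largest bag has 3 vertices, giving width 2; this decomposition certifies tw(G) ≤ 2. Conversely, {1, 7, 8} is a clique of size 3, and the vertices of any clique must share a bag in every tree decomposition; so some bag has ≥ 3 vertices and tw(G) ≥ 2. Combining the bounds, tw(G) = 2.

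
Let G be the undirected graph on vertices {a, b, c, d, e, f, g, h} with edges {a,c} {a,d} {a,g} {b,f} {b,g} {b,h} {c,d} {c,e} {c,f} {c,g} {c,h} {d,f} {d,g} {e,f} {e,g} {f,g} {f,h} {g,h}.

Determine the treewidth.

A width-3 tree decomposition is:
Bags: B1 = {c, f, g, h}  B2 = {c, d, f, g}  B3 = {b, f, g, h}  B4 = {a, c, d, g}  B5 = {c, e, f, g}
Tree: B1–B2, B1–B3, B2–B4, B1–B5
The largest bag has 4 vertices, giving width 3; this decomposition certifies tw(G) ≤ 3. Conversely, {a, c, d, g} is a clique of size 4, and the vertices of any clique must share a bag in every tree decomposition; so some bag has ≥ 4 vertices and tw(G) ≥ 3. Therefore the treewidth is 3.

3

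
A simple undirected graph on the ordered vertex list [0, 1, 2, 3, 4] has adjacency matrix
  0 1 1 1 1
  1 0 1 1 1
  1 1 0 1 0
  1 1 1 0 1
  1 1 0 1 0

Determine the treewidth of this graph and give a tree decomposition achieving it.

Treewidth 3.
Bags: B1 = {0, 1, 3, 4}  B2 = {0, 1, 2, 3}
Tree: B1–B2

The largest bag has 4 vertices, giving width 3; this decomposition certifies tw(G) ≤ 3. For the lower bound, the 4 vertices {0, 1, 2, 3} are pairwise adjacent, and any tree decomposition puts a clique entirely inside one bag — forcing width ≥ 3. Hence tw(G) = 3 exactly.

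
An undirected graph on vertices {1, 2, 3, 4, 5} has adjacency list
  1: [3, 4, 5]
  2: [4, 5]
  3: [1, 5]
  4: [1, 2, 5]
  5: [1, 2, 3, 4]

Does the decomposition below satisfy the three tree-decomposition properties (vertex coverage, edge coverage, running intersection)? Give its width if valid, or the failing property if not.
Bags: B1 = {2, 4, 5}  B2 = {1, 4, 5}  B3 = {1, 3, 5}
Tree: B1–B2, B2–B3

Yes; width 2.

Every vertex of G appears in some bag (union = {1, 2, 3, 4, 5}); every edge is covered by a bag; and for each vertex v the set of bags containing v is connected in the bag tree. The decomposition is therefore valid. The largest bag has 3 vertices, so the width is 2.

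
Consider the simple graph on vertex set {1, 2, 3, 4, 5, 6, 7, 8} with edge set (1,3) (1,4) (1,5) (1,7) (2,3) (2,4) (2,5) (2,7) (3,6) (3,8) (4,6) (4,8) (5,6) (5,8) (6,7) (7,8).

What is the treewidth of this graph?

4

A width-4 tree decomposition is:
Bags: B1 = {1, 2, 3, 6, 8}  B2 = {1, 2, 4, 6, 8}  B3 = {1, 2, 6, 7, 8}  B4 = {1, 2, 5, 6, 8}
Tree: B1–B2, B2–B3, B3–B4
Each bag holds 5 vertices, so the decomposition has width 4, which upper-bounds the treewidth. For the lower bound: the 5 vertex sets {3,8}, {2,4}, {6,7}, {1}, {5} are disjoint, each induces a connected subgraph, and every pair is joined by at least one edge of G. Contracting each set to a single vertex therefore yields K_{5} as a minor, and since treewidth is minor-monotone, tw(G) ≥ tw(K_{5}) = 4. Combining the bounds, tw(G) = 4.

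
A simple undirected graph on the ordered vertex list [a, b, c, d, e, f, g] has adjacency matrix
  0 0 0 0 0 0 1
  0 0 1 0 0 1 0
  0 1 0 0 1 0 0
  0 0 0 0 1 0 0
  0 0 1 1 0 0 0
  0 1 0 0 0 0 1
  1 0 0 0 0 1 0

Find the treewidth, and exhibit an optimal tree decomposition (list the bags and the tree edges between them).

Every bag has size at most 2, so the width is 2 − 1 = 1 and tw(G) ≤ 1. G has an edge, so its treewidth is at least 1. Combining the bounds, tw(G) = 1.

Treewidth 1.
Bags: B1 = {a, g}  B2 = {f, g}  B3 = {b, f}  B4 = {b, c}  B5 = {c, e}  B6 = {d, e}
Tree: B1–B2, B2–B3, B3–B4, B4–B5, B5–B6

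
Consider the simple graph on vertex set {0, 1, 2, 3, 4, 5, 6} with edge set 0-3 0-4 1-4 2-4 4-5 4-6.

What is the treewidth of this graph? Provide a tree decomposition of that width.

Treewidth 1.
One optimal decomposition is:
Bags: B1 = {0, 4}  B2 = {4, 5}  B3 = {0, 3}  B4 = {1, 4}  B5 = {4, 6}  B6 = {2, 4}
Tree: B1–B2, B1–B3, B2–B4, B1–B5, B5–B6

The largest bag has 2 vertices, giving width 1; this decomposition certifies tw(G) ≤ 1. G has an edge, so its treewidth is at least 1. The upper and lower bounds meet at 1, so that is the treewidth.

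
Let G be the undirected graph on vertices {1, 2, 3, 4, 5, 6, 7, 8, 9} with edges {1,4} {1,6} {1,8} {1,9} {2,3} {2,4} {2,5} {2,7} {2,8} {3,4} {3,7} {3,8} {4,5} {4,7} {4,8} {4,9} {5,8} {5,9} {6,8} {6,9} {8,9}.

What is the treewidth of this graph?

A width-3 tree decomposition is:
Bags: B1 = {4, 5, 8, 9}  B2 = {2, 4, 5, 8}  B3 = {1, 4, 8, 9}  B4 = {2, 3, 4, 8}  B5 = {1, 6, 8, 9}  B6 = {2, 3, 4, 7}
Tree: B1–B2, B1–B3, B2–B4, B3–B5, B4–B6
Every bag has size at most 4, so the width is 4 − 1 = 3 and tw(G) ≤ 3. Conversely, {1, 4, 8, 9} is a clique of size 4, and the vertices of any clique must share a bag in every tree decomposition; so some bag has ≥ 4 vertices and tw(G) ≥ 3. Therefore the treewidth is 3.

3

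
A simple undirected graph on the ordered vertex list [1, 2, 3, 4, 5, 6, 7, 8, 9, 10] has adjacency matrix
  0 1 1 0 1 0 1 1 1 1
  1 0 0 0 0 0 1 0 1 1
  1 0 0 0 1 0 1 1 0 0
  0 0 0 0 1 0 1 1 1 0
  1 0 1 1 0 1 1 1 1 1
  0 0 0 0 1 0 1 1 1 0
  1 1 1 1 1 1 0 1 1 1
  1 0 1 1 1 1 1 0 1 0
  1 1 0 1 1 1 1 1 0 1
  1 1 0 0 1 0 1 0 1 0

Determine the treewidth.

A width-4 tree decomposition is:
Bags: B1 = {5, 6, 7, 8, 9}  B2 = {1, 5, 7, 8, 9}  B3 = {1, 5, 7, 9, 10}  B4 = {4, 5, 7, 8, 9}  B5 = {1, 3, 5, 7, 8}  B6 = {1, 2, 7, 9, 10}
Tree: B1–B2, B2–B3, B1–B4, B2–B5, B3–B6
Every bag has size at most 5, so the width is 5 − 1 = 4 and tw(G) ≤ 4. On the other hand G contains the 5-clique {1, 2, 7, 9, 10}. A clique must lie in a single bag of any decomposition, so no decomposition can have width below 4. Therefore the treewidth is 4.

4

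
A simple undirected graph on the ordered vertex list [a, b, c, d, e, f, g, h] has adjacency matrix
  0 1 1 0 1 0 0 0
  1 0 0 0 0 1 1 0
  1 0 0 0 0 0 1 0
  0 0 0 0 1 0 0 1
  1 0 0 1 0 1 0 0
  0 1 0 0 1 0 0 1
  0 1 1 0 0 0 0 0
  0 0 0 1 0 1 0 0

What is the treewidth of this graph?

2

A width-2 tree decomposition is:
Bags: B1 = {b, c, g}  B2 = {a, b, c}  B3 = {a, b, f}  B4 = {a, e, f}  B5 = {e, f, h}  B6 = {d, e, h}
Tree: B1–B2, B2–B3, B3–B4, B4–B5, B5–B6
The largest bag has 3 vertices, giving width 2; this decomposition certifies tw(G) ≤ 2. For the lower bound, G contains the cycle g–c–a–b–g, so G is not a forest; only forests have treewidth ≤ 1, hence tw(G) ≥ 2. The upper and lower bounds meet at 2, so that is the treewidth.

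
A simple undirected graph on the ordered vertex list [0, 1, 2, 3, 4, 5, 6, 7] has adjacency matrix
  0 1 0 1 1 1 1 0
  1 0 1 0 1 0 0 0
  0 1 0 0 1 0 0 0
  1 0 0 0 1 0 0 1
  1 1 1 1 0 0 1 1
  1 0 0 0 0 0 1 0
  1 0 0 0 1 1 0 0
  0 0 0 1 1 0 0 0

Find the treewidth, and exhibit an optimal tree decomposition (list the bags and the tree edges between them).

Treewidth 2.
Bags: B1 = {0, 1, 4}  B2 = {0, 4, 6}  B3 = {0, 3, 4}  B4 = {0, 5, 6}  B5 = {1, 2, 4}  B6 = {3, 4, 7}
Tree: B1–B2, B2–B3, B2–B4, B1–B5, B3–B6

Each bag holds 3 vertices, so the decomposition has width 2, which upper-bounds the treewidth. For the lower bound, the 3 vertices {0, 1, 4} are pairwise adjacent, and any tree decomposition puts a clique entirely inside one bag — forcing width ≥ 2. Combining the bounds, tw(G) = 2.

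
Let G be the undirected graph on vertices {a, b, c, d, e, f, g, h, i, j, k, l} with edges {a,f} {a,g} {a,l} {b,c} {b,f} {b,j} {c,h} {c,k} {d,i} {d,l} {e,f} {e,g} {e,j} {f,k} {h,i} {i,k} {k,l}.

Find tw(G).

A width-3 tree decomposition is:
Bags: B1 = {b, e, g, j}  B2 = {b, e, f, g}  B3 = {a, b, f, g}  B4 = {a, b, c, f}  B5 = {a, c, f, k}  B6 = {a, c, k, l}  B7 = {c, h, k, l}  B8 = {h, i, k, l}  B9 = {d, h, i, l}
Tree: B1–B2, B2–B3, B3–B4, B4–B5, B5–B6, B6–B7, B7–B8, B8–B9
Every bag has size at most 4, so the width is 4 − 1 = 3 and tw(G) ≤ 3. For the lower bound: the 4 vertex sets {e,g,j}, {b}, {f}, {a,c,k,l} are disjoint, each induces a connected subgraph, and every pair is joined by at least one edge of G. Contracting each set to a single vertex therefore yields K_{4} as a minor, and since treewidth is minor-monotone, tw(G) ≥ tw(K_{4}) = 3. Therefore the treewidth is 3.

3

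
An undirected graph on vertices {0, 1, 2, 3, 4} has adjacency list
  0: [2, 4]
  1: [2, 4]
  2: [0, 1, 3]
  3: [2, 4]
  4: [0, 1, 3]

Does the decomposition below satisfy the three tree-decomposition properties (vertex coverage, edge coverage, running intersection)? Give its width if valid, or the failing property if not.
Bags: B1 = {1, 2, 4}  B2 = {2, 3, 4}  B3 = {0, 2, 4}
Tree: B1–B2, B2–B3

Yes; width 2.

Every vertex of G appears in some bag (union = {0, 1, 2, 3, 4}); every edge is covered by a bag; and for each vertex v the set of bags containing v is connected in the bag tree. The decomposition is therefore valid. The largest bag has 3 vertices, so the width is 2.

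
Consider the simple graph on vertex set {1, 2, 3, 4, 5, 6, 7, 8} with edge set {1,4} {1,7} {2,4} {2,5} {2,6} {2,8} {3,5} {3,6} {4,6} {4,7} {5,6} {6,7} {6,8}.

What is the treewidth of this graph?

2

A width-2 tree decomposition is:
Bags: B1 = {2, 6, 8}  B2 = {2, 5, 6}  B3 = {2, 4, 6}  B4 = {4, 6, 7}  B5 = {3, 5, 6}  B6 = {1, 4, 7}
Tree: B1–B2, B2–B3, B3–B4, B2–B5, B4–B6
Each bag holds 3 vertices, so the decomposition has width 2, which upper-bounds the treewidth. For the lower bound, the 3 vertices {1, 4, 7} are pairwise adjacent, and any tree decomposition puts a clique entirely inside one bag — forcing width ≥ 2. Combining the bounds, tw(G) = 2.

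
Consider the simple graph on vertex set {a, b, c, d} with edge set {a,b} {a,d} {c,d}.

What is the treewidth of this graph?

1

A width-1 tree decomposition is:
Bags: B1 = {c, d}  B2 = {a, d}  B3 = {a, b}
Tree: B1–B2, B2–B3
The largest bag has 2 vertices, giving width 1; this decomposition certifies tw(G) ≤ 1. Any graph with an edge has treewidth ≥ 1, and G has the edge c–d. Combining the bounds, tw(G) = 1.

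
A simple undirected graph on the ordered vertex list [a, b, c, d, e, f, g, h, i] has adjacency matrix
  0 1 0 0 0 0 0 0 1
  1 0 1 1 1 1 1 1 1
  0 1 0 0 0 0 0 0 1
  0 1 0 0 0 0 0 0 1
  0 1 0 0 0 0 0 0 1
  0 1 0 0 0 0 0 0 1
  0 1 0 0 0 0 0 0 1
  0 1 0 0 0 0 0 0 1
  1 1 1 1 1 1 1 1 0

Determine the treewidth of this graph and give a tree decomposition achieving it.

Treewidth 2.
One optimal decomposition is:
Bags: B1 = {a, b, i}  B2 = {b, f, i}  B3 = {b, d, i}  B4 = {b, h, i}  B5 = {b, g, i}  B6 = {b, c, i}  B7 = {b, e, i}
Tree: B1–B2, B1–B3, B2–B4, B2–B5, B2–B6, B4–B7

Each bag holds 3 vertices, so the decomposition has width 2, which upper-bounds the treewidth. Conversely, {b, d, i} is a clique of size 3, and the vertices of any clique must share a bag in every tree decomposition; so some bag has ≥ 3 vertices and tw(G) ≥ 2. Hence tw(G) = 2 exactly.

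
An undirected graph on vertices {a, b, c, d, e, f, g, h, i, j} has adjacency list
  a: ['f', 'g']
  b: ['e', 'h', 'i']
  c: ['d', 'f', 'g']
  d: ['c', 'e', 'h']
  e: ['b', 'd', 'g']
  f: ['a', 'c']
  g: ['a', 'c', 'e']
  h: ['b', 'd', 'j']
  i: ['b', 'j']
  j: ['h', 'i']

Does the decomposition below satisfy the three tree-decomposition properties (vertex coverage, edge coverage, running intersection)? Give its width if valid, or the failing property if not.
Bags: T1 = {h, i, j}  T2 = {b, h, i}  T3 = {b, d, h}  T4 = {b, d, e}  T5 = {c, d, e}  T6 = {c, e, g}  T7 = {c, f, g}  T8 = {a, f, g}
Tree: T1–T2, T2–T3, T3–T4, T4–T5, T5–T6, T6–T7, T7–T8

Every vertex of G appears in some bag (union = {a, b, c, d, e, f, g, h, i, j}); every edge is covered by a bag; and for each vertex v the set of bags containing v is connected in the bag tree. The decomposition is therefore valid. The largest bag has 3 vertices, so the width is 2.

Yes; width 2.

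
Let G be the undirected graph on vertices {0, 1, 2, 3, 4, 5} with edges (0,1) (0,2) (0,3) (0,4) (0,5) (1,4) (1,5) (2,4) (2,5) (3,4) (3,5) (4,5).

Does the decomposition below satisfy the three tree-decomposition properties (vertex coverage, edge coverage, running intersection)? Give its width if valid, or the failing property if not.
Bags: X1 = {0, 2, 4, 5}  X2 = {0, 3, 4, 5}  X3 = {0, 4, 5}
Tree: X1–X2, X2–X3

A tree decomposition must satisfy three properties: every vertex lies in some bag; for every edge, both endpoints lie together in some bag; and for every vertex, the bags containing it form a connected subtree. Here vertex 1 appears in no bag, so the decomposition is invalid.

No — vertex 1 appears in no bag.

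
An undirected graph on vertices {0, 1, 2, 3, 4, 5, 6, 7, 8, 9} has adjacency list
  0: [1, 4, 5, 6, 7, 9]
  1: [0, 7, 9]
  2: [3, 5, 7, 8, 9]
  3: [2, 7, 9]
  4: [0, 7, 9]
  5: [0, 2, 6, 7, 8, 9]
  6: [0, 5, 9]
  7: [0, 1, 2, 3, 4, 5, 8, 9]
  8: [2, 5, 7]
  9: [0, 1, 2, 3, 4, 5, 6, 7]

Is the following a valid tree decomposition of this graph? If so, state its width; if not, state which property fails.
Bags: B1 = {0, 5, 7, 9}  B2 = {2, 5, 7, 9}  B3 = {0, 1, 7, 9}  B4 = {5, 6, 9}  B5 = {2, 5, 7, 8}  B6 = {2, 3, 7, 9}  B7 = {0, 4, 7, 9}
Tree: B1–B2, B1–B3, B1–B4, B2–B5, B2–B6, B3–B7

A tree decomposition must satisfy three properties: every vertex lies in some bag; for every edge, both endpoints lie together in some bag; and for every vertex, the bags containing it form a connected subtree. Here edge (0,6) lies in no bag, so the decomposition is invalid.

No — edge (0,6) lies in no bag.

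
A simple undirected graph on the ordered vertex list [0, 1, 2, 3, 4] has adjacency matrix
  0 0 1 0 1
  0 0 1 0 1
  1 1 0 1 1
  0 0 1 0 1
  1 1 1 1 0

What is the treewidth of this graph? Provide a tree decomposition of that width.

Treewidth 2.
Bags: B1 = {1, 2, 4}  B2 = {2, 3, 4}  B3 = {0, 2, 4}
Tree: B1–B2, B2–B3

The largest bag has 3 vertices, giving width 2; this decomposition certifies tw(G) ≤ 2. Conversely, {0, 2, 4} is a clique of size 3, and the vertices of any clique must share a bag in every tree decomposition; so some bag has ≥ 3 vertices and tw(G) ≥ 2. The upper and lower bounds meet at 2, so that is the treewidth.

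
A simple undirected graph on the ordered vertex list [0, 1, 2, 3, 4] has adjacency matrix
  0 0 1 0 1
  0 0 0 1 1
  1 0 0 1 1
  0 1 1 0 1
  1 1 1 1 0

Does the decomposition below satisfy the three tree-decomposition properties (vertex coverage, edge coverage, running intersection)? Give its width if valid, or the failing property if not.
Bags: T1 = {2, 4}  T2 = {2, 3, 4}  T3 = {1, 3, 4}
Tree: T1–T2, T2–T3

A tree decomposition must satisfy three properties: every vertex lies in some bag; for every edge, both endpoints lie together in some bag; and for every vertex, the bags containing it form a connected subtree. Here vertex 0 appears in no bag, so the decomposition is invalid.

No — vertex 0 appears in no bag.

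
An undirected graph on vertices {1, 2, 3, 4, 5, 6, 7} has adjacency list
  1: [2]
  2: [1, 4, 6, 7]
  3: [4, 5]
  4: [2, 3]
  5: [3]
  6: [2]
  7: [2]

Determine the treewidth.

1

A width-1 tree decomposition is:
Bags: B1 = {2, 4}  B2 = {1, 2}  B3 = {2, 6}  B4 = {3, 4}  B5 = {2, 7}  B6 = {3, 5}
Tree: B1–B2, B1–B3, B1–B4, B2–B5, B4–B6
The largest bag has 2 vertices, giving width 1; this decomposition certifies tw(G) ≤ 1. Since G has at least one edge (e.g. 2–4), it is not an edgeless graph, so tw(G) ≥ 1. Combining the bounds, tw(G) = 1.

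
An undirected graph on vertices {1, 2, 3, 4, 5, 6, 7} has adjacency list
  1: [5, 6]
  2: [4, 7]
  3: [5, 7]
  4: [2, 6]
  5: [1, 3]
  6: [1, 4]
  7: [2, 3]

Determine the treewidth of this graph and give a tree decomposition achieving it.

Treewidth 2.
One optimal decomposition is:
Bags: B1 = {1, 5, 6}  B2 = {3, 5, 6}  B3 = {3, 6, 7}  B4 = {2, 6, 7}  B5 = {2, 4, 6}
Tree: B1–B2, B2–B3, B3–B4, B4–B5

Every bag has size at most 3, so the width is 3 − 1 = 2 and tw(G) ≤ 2. For the lower bound, G contains the cycle 6–1–5–3–7–2–4–6, so G is not a forest; only forests have treewidth ≤ 1, hence tw(G) ≥ 2. Therefore the treewidth is 2.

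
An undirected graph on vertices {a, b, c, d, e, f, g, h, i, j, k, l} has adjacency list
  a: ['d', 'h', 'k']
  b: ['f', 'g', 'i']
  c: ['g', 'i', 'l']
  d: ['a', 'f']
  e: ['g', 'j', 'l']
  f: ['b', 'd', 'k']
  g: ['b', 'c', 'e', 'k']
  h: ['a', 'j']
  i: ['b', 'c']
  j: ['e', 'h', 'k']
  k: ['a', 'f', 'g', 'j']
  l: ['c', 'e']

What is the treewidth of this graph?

A width-3 tree decomposition is:
Bags: B1 = {a, d, f, h}  B2 = {a, f, h, k}  B3 = {f, h, j, k}  B4 = {b, f, j, k}  B5 = {b, g, j, k}  B6 = {b, e, g, j}  B7 = {b, e, g, i}  B8 = {c, e, g, i}  B9 = {c, e, i, l}
Tree: B1–B2, B2–B3, B3–B4, B4–B5, B5–B6, B6–B7, B7–B8, B8–B9
The largest bag has 4 vertices, giving width 3; this decomposition certifies tw(G) ≤ 3. For the lower bound: the 4 vertex sets {a,d,h}, {f}, {k}, {b,e,g,j} are disjoint, each induces a connected subgraph, and every pair is joined by at least one edge of G. Contracting each set to a single vertex therefore yields K_{4} as a minor, and since treewidth is minor-monotone, tw(G) ≥ tw(K_{4}) = 3. The upper and lower bounds meet at 3, so that is the treewidth.

3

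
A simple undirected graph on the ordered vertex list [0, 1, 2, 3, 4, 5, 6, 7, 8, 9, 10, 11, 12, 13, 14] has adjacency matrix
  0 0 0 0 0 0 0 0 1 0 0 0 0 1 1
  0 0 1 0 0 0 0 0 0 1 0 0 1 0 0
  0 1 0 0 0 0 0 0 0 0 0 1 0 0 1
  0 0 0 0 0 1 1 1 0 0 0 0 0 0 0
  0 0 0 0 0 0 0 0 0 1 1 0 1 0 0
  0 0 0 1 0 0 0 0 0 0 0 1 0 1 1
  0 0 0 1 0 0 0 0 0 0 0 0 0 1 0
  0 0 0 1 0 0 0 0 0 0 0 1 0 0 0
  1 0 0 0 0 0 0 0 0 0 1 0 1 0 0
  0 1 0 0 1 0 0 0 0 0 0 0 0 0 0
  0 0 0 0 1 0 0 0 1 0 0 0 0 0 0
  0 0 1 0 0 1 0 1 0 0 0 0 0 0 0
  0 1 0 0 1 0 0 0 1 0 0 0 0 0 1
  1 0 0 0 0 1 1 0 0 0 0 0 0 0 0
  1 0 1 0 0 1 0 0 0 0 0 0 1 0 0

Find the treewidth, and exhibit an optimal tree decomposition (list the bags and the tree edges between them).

Treewidth 3.
Bags: B1 = {3, 6, 7, 11}  B2 = {3, 5, 6, 11}  B3 = {5, 6, 11, 13}  B4 = {2, 5, 11, 13}  B5 = {2, 5, 13, 14}  B6 = {0, 2, 13, 14}  B7 = {0, 1, 2, 14}  B8 = {0, 1, 12, 14}  B9 = {0, 1, 8, 12}  B10 = {1, 8, 9, 12}  B11 = {4, 8, 9, 12}  B12 = {4, 8, 9, 10}
Tree: B1–B2, B2–B3, B3–B4, B4–B5, B5–B6, B6–B7, B7–B8, B8–B9, B9–B10, B10–B11, B11–B12

Each bag holds 4 vertices, so the decomposition has width 3, which upper-bounds the treewidth. For the lower bound: the 4 vertex sets {3,6,7}, {11}, {5}, {0,2,13,14} are disjoint, each induces a connected subgraph, and every pair is joined by at least one edge of G. Contracting each set to a single vertex therefore yields K_{4} as a minor, and since treewidth is minor-monotone, tw(G) ≥ tw(K_{4}) = 3. Hence tw(G) = 3 exactly.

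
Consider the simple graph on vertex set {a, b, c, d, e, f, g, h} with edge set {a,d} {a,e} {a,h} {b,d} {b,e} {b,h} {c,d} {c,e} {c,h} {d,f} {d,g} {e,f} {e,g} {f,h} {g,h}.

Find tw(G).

3

A width-3 tree decomposition is:
Bags: B1 = {b, d, e, h}  B2 = {c, d, e, h}  B3 = {a, d, e, h}  B4 = {d, e, f, h}  B5 = {d, e, g, h}
Tree: B1–B2, B2–B3, B3–B4, B4–B5
The largest bag has 4 vertices, giving width 3; this decomposition certifies tw(G) ≤ 3. For the lower bound: the 4 vertex sets {b,h}, {c,e}, {d}, {a} are disjoint, each induces a connected subgraph, and every pair is joined by at least one edge of G. Contracting each set to a single vertex therefore yields K_{4} as a minor, and since treewidth is minor-monotone, tw(G) ≥ tw(K_{4}) = 3. Hence tw(G) = 3 exactly.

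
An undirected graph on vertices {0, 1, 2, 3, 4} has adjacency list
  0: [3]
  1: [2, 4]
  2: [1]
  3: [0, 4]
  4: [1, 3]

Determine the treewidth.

A width-1 tree decomposition is:
Bags: B1 = {1, 2}  B2 = {1, 4}  B3 = {3, 4}  B4 = {0, 3}
Tree: B1–B2, B2–B3, B3–B4
The largest bag has 2 vertices, giving width 1; this decomposition certifies tw(G) ≤ 1. Since G has at least one edge (e.g. 2–1), it is not an edgeless graph, so tw(G) ≥ 1. Therefore the treewidth is 1.

1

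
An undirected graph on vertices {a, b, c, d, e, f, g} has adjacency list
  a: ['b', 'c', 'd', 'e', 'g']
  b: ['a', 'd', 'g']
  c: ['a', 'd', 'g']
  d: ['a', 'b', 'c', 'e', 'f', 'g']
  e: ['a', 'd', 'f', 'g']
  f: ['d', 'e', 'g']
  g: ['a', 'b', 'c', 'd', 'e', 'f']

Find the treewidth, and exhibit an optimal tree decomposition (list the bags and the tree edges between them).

Treewidth 3.
Bags: B1 = {a, d, e, g}  B2 = {a, b, d, g}  B3 = {a, c, d, g}  B4 = {d, e, f, g}
Tree: B1–B2, B1–B3, B1–B4

The largest bag has 4 vertices, giving width 3; this decomposition certifies tw(G) ≤ 3. For the lower bound, the 4 vertices {a, d, e, g} are pairwise adjacent, and any tree decomposition puts a clique entirely inside one bag — forcing width ≥ 3. Hence tw(G) = 3 exactly.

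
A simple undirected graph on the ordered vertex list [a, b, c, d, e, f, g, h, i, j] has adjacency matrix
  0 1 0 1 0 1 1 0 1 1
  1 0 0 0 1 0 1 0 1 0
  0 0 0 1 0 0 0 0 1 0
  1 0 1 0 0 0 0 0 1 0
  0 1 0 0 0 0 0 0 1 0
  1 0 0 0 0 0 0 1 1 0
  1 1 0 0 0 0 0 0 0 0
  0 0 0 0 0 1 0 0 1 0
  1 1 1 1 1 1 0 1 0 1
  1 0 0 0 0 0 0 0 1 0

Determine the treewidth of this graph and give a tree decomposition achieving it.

Each bag holds 3 vertices, so the decomposition has width 2, which upper-bounds the treewidth. For the lower bound, the 3 vertices {a, b, g} are pairwise adjacent, and any tree decomposition puts a clique entirely inside one bag — forcing width ≥ 2. The upper and lower bounds meet at 2, so that is the treewidth.

Treewidth 2.
One such decomposition:
Bags: B1 = {a, b, i}  B2 = {a, f, i}  B3 = {b, e, i}  B4 = {a, d, i}  B5 = {f, h, i}  B6 = {a, b, g}  B7 = {c, d, i}  B8 = {a, i, j}
Tree: B1–B2, B1–B3, B1–B4, B2–B5, B1–B6, B4–B7, B1–B8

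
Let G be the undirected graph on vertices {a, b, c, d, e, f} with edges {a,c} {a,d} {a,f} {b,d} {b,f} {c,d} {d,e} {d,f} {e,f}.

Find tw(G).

2

A width-2 tree decomposition is:
Bags: B1 = {d, e, f}  B2 = {a, d, f}  B3 = {b, d, f}  B4 = {a, c, d}
Tree: B1–B2, B1–B3, B2–B4
Every bag has size at most 3, so the width is 3 − 1 = 2 and tw(G) ≤ 2. On the other hand G contains the 3-clique {a, c, d}. A clique must lie in a single bag of any decomposition, so no decomposition can have width below 2. The upper and lower bounds meet at 2, so that is the treewidth.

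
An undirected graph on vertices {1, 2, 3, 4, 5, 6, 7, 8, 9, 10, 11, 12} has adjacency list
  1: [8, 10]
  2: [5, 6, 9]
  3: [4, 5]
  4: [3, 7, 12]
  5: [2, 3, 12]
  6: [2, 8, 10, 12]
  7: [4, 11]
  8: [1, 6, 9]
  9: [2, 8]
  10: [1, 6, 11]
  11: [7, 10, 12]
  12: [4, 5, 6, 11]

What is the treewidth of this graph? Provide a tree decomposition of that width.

Treewidth 3.
One such decomposition:
Bags: B1 = {1, 8, 9, 10}  B2 = {6, 8, 9, 10}  B3 = {2, 6, 9, 10}  B4 = {2, 6, 10, 11}  B5 = {2, 6, 11, 12}  B6 = {2, 5, 11, 12}  B7 = {5, 7, 11, 12}  B8 = {4, 5, 7, 12}  B9 = {3, 4, 5, 7}
Tree: B1–B2, B2–B3, B3–B4, B4–B5, B5–B6, B6–B7, B7–B8, B8–B9

The largest bag has 4 vertices, giving width 3; this decomposition certifies tw(G) ≤ 3. For the lower bound: the 4 vertex sets {1,8,9}, {10}, {6}, {2,5,11,12} are disjoint, each induces a connected subgraph, and every pair is joined by at least one edge of G. Contracting each set to a single vertex therefore yields K_{4} as a minor, and since treewidth is minor-monotone, tw(G) ≥ tw(K_{4}) = 3. The upper and lower bounds meet at 3, so that is the treewidth.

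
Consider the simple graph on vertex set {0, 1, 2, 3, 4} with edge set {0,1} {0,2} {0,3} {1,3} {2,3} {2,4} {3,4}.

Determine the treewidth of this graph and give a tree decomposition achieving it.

Each bag holds 3 vertices, so the decomposition has width 2, which upper-bounds the treewidth. Conversely, {0, 1, 3} is a clique of size 3, and the vertices of any clique must share a bag in every tree decomposition; so some bag has ≥ 3 vertices and tw(G) ≥ 2. Combining the bounds, tw(G) = 2.

Treewidth 2.
Bags: B1 = {0, 2, 3}  B2 = {0, 1, 3}  B3 = {2, 3, 4}
Tree: B1–B2, B1–B3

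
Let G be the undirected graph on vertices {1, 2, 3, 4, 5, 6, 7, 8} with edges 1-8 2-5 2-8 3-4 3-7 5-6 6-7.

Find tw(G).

A width-1 tree decomposition is:
Bags: B1 = {3, 4}  B2 = {3, 7}  B3 = {6, 7}  B4 = {5, 6}  B5 = {2, 5}  B6 = {2, 8}  B7 = {1, 8}
Tree: B1–B2, B2–B3, B3–B4, B4–B5, B5–B6, B6–B7
Each bag holds 2 vertices, so the decomposition has width 1, which upper-bounds the treewidth. G has an edge, so its treewidth is at least 1. Hence tw(G) = 1 exactly.

1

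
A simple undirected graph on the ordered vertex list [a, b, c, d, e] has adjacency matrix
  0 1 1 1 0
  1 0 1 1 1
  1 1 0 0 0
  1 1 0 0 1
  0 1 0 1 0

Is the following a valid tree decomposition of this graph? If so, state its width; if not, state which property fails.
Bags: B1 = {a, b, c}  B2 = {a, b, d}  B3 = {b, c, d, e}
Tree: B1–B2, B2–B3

A tree decomposition must satisfy three properties: every vertex lies in some bag; for every edge, both endpoints lie together in some bag; and for every vertex, the bags containing it form a connected subtree. Here bags containing vertex c are not connected in the tree, so the decomposition is invalid.

No — bags containing vertex c are not connected in the tree.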